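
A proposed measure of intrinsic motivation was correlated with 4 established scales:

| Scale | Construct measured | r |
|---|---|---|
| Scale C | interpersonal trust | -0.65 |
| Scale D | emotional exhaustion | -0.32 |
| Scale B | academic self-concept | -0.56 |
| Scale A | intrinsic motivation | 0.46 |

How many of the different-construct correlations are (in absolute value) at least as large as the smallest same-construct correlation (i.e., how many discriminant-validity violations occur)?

Convergent (same construct = intrinsic motivation): Scale A.
Smallest convergent = 0.46. Discriminant |r|: 0.65, 0.32, 0.56; count ≥ 0.46 → 2.

2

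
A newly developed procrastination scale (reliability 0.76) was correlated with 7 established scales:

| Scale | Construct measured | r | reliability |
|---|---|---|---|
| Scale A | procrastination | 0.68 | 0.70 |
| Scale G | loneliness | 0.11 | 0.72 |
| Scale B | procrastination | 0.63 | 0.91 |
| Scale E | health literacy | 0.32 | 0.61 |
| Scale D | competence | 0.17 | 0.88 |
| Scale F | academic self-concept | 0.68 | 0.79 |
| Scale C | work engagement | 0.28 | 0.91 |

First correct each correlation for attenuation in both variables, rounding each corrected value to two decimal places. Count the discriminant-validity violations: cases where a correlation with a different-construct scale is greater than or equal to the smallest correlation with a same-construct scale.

Disattenuated r (r / √(r_scale · r_new)):
  Scale A (conv): 0.68 / √(0.70·0.76) = 0.93
  Scale G (disc): 0.11 / √(0.72·0.76) = 0.15
  Scale B (conv): 0.63 / √(0.91·0.76) = 0.76
  Scale E (disc): 0.32 / √(0.61·0.76) = 0.47
  Scale D (disc): 0.17 / √(0.88·0.76) = 0.21
  Scale F (disc): 0.68 / √(0.79·0.76) = 0.88
  Scale C (disc): 0.28 / √(0.91·0.76) = 0.34
Smallest convergent = 0.76. Discriminant values: 0.15, 0.47, 0.21, 0.88, 0.34; count ≥ 0.76 → 1.

1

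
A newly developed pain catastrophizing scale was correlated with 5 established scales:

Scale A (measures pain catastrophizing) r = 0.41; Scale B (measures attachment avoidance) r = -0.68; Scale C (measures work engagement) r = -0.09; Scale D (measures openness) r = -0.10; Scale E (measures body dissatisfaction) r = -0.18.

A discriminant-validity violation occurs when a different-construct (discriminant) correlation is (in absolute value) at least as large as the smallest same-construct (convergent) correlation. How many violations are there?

Convergent (same construct = pain catastrophizing): Scale A.
Smallest convergent = 0.41. Discriminant |r|: 0.68, 0.09, 0.10, 0.18; count ≥ 0.41 → 1.

1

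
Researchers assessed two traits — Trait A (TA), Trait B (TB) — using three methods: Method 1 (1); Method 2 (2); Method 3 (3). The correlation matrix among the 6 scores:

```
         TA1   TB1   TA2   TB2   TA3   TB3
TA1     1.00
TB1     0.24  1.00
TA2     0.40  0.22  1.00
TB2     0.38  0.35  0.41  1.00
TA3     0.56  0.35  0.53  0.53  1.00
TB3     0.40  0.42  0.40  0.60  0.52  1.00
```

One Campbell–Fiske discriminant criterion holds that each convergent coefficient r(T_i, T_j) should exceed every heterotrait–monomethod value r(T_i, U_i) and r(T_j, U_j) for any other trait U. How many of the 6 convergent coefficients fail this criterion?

3

Convergent coefficients and their comparison sets:
TA (methods 1·2): 0.40 vs {0.24, 0.41} → fail.
TA (methods 1·3): 0.56 vs {0.24, 0.52} → pass.
TA (methods 2·3): 0.53 vs {0.41, 0.52} → pass.
TB (methods 1·2): 0.35 vs {0.24, 0.41} → fail.
TB (methods 1·3): 0.42 vs {0.24, 0.52} → fail.
TB (methods 2·3): 0.60 vs {0.41, 0.52} → pass.
3 of 6 fail.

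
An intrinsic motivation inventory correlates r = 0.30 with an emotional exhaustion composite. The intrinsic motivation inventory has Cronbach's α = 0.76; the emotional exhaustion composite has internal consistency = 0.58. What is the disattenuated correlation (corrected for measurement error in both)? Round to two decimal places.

0.45

r_true = r_obs / √(r_xx · r_yy) = 0.30 / √(0.76 × 0.58) = 0.30 / √0.4408 = 0.30 / 0.6639 ≈ 0.45.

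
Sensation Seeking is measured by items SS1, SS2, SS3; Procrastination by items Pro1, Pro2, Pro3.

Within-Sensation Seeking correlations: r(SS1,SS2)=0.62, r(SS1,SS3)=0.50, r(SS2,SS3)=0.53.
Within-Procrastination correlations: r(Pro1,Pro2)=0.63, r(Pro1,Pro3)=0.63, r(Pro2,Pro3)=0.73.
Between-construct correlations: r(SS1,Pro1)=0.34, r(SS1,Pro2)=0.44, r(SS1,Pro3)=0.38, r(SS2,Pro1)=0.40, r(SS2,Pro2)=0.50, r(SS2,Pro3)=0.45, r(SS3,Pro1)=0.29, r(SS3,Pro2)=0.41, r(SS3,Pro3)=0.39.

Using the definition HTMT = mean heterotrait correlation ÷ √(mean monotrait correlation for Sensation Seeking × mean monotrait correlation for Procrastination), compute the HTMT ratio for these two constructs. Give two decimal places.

Mean between = 3.60/9 = 0.4000.
Mean within-SS = 1.65/3 = 0.5500; mean within-Pro = 1.99/3 = 0.6633.
Geometric mean = √(0.5500 × 0.6633) = 0.6040.
HTMT = 0.4000 / 0.6040 = 0.66.

0.66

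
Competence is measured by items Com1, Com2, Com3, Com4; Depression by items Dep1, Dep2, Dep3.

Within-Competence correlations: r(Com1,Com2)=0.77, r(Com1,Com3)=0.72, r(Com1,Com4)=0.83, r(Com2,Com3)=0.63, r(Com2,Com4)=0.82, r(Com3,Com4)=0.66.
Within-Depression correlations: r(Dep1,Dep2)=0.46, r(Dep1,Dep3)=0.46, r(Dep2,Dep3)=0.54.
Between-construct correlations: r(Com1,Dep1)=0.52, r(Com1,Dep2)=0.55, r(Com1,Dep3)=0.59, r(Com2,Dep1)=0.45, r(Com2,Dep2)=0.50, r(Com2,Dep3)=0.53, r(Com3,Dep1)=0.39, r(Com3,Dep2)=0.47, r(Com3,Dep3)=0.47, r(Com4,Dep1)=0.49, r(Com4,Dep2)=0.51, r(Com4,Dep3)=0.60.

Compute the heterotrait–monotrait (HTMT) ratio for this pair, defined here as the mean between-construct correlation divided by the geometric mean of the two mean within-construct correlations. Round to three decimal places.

0.844

Mean between = 6.07/12 = 0.5058.
Mean within-Com = 4.43/6 = 0.7383; mean within-Dep = 1.46/3 = 0.4867.
Geometric mean = √(0.7383 × 0.4867) = 0.5994.
HTMT = 0.5058 / 0.5994 = 0.844.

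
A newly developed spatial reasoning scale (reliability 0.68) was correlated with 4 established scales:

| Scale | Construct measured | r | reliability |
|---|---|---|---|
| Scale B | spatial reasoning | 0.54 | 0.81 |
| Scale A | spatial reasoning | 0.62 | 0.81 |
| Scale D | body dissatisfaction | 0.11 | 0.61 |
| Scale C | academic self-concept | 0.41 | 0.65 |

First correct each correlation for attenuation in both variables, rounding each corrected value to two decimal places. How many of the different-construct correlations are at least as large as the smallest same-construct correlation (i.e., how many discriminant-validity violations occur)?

Disattenuated r (r / √(r_scale · r_new)):
  Scale B (conv): 0.54 / √(0.81·0.68) = 0.73
  Scale A (conv): 0.62 / √(0.81·0.68) = 0.84
  Scale D (disc): 0.11 / √(0.61·0.68) = 0.17
  Scale C (disc): 0.41 / √(0.65·0.68) = 0.62
Smallest convergent = 0.73. Discriminant values: 0.17, 0.62; count ≥ 0.73 → 0.

0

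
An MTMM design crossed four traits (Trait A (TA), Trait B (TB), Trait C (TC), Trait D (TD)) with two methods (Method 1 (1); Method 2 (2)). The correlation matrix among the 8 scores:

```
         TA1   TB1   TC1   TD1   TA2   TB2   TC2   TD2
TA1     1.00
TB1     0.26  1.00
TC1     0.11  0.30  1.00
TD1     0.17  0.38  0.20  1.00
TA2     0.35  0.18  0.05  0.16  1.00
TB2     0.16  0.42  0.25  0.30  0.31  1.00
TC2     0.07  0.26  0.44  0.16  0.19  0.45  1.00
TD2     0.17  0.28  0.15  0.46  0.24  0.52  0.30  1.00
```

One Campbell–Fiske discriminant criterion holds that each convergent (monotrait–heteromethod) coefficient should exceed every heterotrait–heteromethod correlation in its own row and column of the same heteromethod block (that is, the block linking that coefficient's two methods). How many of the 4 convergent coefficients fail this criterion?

0

Convergent coefficients and their comparison sets:
TA (methods 1·2): 0.35 vs {0.16, 0.18, 0.07, 0.05, 0.17, 0.16} → pass.
TB (methods 1·2): 0.42 vs {0.18, 0.16, 0.26, 0.25, 0.28, 0.30} → pass.
TC (methods 1·2): 0.44 vs {0.05, 0.07, 0.25, 0.26, 0.15, 0.16} → pass.
TD (methods 1·2): 0.46 vs {0.16, 0.17, 0.30, 0.28, 0.16, 0.15} → pass.
0 of 4 fail.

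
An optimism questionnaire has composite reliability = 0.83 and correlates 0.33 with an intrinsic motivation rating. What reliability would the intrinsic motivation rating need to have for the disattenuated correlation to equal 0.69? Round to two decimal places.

r_true = r_obs / √(r_xx · r_yy) ⇒ 0.69 = 0.33 / √(0.83 · r_yy).
√(0.83 · r_yy) = 0.33 / 0.69 = 0.4783; 0.83 · r_yy = 0.2288; r_yy = 0.2288 / 0.83 ≈ 0.28.

0.28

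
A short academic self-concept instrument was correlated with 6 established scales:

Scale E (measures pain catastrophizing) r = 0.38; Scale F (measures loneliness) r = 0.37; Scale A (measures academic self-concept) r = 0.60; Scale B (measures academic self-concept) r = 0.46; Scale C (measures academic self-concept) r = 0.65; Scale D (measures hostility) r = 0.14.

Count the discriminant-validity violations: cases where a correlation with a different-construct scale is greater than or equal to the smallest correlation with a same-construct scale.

0

Convergent (same construct = academic self-concept): Scale A, Scale B, Scale C.
Smallest convergent = 0.46. Discriminant values: 0.38, 0.37, 0.14; count ≥ 0.46 → 0.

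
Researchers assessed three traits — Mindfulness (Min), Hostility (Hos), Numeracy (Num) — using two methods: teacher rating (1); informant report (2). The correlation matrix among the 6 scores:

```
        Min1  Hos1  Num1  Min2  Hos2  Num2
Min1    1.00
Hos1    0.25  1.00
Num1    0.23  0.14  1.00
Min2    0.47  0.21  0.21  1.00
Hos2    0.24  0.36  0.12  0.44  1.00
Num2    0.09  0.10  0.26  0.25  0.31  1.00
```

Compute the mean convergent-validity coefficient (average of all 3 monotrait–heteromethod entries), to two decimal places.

0.36

Convergent values: 0.47, 0.36, 0.26; mean = 1.09/3 = 0.36.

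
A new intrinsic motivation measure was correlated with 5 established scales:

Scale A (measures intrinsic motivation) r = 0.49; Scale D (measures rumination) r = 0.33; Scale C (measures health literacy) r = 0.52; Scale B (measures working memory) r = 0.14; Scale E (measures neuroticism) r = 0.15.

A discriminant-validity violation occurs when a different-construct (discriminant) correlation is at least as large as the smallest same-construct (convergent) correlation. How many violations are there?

1

Convergent (same construct = intrinsic motivation): Scale A.
Smallest convergent = 0.49. Discriminant values: 0.33, 0.52, 0.14, 0.15; count ≥ 0.49 → 1.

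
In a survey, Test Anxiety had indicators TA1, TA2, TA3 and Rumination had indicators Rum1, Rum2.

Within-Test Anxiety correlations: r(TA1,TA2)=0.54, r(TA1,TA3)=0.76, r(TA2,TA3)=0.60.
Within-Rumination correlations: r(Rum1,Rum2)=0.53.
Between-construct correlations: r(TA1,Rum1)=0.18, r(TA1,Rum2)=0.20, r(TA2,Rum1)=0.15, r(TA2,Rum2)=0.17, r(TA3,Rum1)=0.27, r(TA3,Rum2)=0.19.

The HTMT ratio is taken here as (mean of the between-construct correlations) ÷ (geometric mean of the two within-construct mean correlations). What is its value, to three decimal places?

0.334

Mean heterotrait r = 1.16/6 = 0.1933.
Mean within-TA = 1.90/3 = 0.6333; mean within-Rum = 0.53/1 = 0.5300.
Geometric mean = √(0.6333 × 0.5300) = 0.5794.
HTMT = 0.1933 / 0.5794 = 0.334.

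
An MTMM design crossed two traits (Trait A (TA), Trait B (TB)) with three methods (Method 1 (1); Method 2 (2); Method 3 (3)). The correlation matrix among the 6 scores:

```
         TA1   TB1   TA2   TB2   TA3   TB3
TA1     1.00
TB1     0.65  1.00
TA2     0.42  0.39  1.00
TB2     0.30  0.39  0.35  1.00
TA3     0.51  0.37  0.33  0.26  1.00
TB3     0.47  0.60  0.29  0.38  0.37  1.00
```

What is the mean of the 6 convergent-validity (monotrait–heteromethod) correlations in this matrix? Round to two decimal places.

Convergent values: 0.42, 0.51, 0.33, 0.39, 0.60, 0.38; mean = 2.63/6 = 0.44.

0.44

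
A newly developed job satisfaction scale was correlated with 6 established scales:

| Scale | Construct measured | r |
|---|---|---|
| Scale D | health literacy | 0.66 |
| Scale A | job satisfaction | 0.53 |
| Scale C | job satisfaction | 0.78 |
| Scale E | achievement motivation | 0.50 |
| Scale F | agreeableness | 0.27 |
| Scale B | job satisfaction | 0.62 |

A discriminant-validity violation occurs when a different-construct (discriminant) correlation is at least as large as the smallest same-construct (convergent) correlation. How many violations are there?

1

Convergent (same construct = job satisfaction): Scale A, Scale C, Scale B.
Smallest convergent = 0.53. Discriminant values: 0.66, 0.50, 0.27; count ≥ 0.53 → 1.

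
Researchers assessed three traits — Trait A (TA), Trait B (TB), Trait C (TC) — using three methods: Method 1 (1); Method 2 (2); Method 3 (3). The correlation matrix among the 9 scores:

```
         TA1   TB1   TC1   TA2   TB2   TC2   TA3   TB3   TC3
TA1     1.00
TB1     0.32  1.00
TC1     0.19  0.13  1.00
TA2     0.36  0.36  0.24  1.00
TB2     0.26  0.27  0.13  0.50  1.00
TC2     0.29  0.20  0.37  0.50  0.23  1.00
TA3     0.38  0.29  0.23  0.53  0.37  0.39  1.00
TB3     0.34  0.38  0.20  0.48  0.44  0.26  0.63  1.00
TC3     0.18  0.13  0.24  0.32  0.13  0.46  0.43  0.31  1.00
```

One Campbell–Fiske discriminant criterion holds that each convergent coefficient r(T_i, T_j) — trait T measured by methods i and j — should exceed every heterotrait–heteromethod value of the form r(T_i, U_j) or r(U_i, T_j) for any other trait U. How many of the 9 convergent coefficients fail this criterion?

Checking each validity diagonal entry against its comparison values:
TA (methods 1·2): 0.36 vs {0.26, 0.36, 0.29, 0.24} → fail.
TA (methods 1·3): 0.38 vs {0.34, 0.29, 0.18, 0.23} → pass.
TA (methods 2·3): 0.53 vs {0.48, 0.37, 0.32, 0.39} → pass.
TB (methods 1·2): 0.27 vs {0.36, 0.26, 0.20, 0.13} → fail.
TB (methods 1·3): 0.38 vs {0.29, 0.34, 0.13, 0.20} → pass.
TB (methods 2·3): 0.44 vs {0.37, 0.48, 0.13, 0.26} → fail.
TC (methods 1·2): 0.37 vs {0.24, 0.29, 0.13, 0.20} → pass.
TC (methods 1·3): 0.24 vs {0.23, 0.18, 0.20, 0.13} → pass.
TC (methods 2·3): 0.46 vs {0.39, 0.32, 0.26, 0.13} → pass.
3 of 9 fail.

3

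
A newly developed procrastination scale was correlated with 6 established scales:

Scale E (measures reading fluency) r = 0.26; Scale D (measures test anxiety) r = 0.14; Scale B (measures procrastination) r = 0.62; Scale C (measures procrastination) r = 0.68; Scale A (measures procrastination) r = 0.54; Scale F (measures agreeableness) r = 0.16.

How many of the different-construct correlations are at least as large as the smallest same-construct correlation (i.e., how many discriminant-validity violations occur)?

Convergent (same construct = procrastination): Scale B, Scale C, Scale A.
Smallest convergent = 0.54. Discriminant values: 0.26, 0.14, 0.16; count ≥ 0.54 → 0.

0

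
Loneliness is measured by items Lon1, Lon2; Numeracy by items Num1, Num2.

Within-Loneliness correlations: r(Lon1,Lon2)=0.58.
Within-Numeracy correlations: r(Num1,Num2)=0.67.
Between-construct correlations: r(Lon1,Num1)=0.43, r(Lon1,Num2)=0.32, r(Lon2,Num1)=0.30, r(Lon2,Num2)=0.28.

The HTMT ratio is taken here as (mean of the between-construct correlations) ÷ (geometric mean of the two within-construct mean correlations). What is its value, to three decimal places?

Between-construct mean = 1.33/4 = 0.3325.
Mean within-Lon = 0.58/1 = 0.5800; mean within-Num = 0.67/1 = 0.6700.
Geometric mean = √(0.5800 × 0.6700) = 0.6234.
HTMT = 0.3325 / 0.6234 = 0.533.

0.533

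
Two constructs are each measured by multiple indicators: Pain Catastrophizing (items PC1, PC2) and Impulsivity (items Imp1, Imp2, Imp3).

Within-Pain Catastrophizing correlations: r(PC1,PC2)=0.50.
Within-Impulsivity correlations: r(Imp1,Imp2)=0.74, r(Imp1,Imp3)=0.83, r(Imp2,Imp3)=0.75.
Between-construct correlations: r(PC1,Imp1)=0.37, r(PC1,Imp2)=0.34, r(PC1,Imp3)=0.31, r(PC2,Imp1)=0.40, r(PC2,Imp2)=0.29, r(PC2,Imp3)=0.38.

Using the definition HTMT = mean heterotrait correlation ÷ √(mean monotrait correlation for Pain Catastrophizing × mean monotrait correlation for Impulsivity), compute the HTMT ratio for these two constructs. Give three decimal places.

Between-construct mean = 2.09/6 = 0.3483.
Mean within-PC = 0.50/1 = 0.5000; mean within-Imp = 2.32/3 = 0.7733.
Geometric mean = √(0.5000 × 0.7733) = 0.6218.
HTMT = 0.3483 / 0.6218 = 0.560.

0.560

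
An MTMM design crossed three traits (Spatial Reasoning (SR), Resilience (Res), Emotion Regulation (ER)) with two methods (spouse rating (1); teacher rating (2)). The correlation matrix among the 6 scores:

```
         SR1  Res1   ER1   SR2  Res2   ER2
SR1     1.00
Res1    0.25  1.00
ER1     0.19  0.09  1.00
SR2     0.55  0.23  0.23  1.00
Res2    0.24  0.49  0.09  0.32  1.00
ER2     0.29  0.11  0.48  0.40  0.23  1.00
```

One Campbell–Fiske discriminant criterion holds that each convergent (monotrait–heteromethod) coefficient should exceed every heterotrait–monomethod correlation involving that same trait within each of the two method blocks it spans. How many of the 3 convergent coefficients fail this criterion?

Checking each validity diagonal entry against its comparison values:
SR (methods 1·2): 0.55 vs {0.25, 0.32, 0.19, 0.40} → pass.
Res (methods 1·2): 0.49 vs {0.25, 0.32, 0.09, 0.23} → pass.
ER (methods 1·2): 0.48 vs {0.19, 0.40, 0.09, 0.23} → pass.
0 of 3 fail.

0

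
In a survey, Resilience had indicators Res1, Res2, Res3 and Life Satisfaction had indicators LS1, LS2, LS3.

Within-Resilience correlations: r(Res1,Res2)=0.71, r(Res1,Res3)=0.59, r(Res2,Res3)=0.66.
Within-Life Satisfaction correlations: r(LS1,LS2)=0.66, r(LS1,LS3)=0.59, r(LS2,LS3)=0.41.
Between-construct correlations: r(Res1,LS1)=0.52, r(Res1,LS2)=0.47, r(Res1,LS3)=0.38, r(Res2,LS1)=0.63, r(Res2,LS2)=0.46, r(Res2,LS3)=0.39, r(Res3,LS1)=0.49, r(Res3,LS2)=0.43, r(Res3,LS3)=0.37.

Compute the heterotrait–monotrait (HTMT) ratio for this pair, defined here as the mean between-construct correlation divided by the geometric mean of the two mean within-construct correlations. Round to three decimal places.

Mean between = 4.14/9 = 0.4600.
Mean within-Res = 1.96/3 = 0.6533; mean within-LS = 1.66/3 = 0.5533.
Geometric mean = √(0.6533 × 0.5533) = 0.6012.
HTMT = 0.4600 / 0.6012 = 0.765.

0.765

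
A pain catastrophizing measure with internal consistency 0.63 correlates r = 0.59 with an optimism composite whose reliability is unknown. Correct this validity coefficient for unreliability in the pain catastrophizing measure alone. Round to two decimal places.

0.74

Single correction: r_c = r_obs / √r_xx = 0.59 / √0.63 = 0.59 / 0.7937 ≈ 0.74.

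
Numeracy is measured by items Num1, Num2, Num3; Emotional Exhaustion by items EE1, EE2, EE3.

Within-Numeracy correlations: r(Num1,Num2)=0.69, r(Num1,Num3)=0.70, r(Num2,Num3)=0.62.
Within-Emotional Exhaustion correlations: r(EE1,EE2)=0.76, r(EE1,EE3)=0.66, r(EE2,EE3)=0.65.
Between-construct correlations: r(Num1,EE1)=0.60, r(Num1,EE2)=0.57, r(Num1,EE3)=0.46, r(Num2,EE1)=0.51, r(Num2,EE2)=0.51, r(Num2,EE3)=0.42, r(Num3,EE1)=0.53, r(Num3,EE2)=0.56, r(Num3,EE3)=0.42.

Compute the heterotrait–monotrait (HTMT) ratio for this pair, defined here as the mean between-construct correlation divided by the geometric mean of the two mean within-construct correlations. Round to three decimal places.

0.748

Mean heterotrait r = 4.58/9 = 0.5089.
Mean within-Num = 2.01/3 = 0.6700; mean within-EE = 2.07/3 = 0.6900.
Geometric mean = √(0.6700 × 0.6900) = 0.6799.
HTMT = 0.5089 / 0.6799 = 0.748.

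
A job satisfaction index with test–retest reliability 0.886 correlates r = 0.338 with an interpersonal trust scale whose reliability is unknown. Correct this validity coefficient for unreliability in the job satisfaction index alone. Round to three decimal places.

Single correction: r_c = r_obs / √r_xx = 0.338 / √0.886 = 0.338 / 0.9413 ≈ 0.359.

0.359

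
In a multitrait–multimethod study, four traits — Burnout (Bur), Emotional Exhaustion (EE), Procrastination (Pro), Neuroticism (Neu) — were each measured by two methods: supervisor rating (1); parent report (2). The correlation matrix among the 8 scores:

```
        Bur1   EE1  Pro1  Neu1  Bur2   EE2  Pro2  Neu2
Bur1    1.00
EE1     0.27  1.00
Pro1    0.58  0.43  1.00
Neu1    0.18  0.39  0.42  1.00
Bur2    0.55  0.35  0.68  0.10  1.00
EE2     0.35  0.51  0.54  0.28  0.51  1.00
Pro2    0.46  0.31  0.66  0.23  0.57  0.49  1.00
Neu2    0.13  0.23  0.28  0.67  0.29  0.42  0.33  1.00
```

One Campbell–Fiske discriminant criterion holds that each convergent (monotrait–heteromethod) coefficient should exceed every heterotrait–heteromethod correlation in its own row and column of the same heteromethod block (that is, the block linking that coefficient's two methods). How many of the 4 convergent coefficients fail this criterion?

Convergent coefficients and their comparison sets:
Bur (methods 1·2): 0.55 vs {0.35, 0.35, 0.46, 0.68, 0.13, 0.10} → fail.
EE (methods 1·2): 0.51 vs {0.35, 0.35, 0.31, 0.54, 0.23, 0.28} → fail.
Pro (methods 1·2): 0.66 vs {0.68, 0.46, 0.54, 0.31, 0.28, 0.23} → fail.
Neu (methods 1·2): 0.67 vs {0.10, 0.13, 0.28, 0.23, 0.23, 0.28} → pass.
3 of 4 fail.

3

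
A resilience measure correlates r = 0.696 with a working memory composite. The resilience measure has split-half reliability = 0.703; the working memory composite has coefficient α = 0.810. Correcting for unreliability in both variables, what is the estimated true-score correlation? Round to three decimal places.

0.922

r_true = r_obs / √(r_xx · r_yy) = 0.696 / √(0.703 × 0.810) = 0.696 / √0.569430 = 0.696 / 0.7546 ≈ 0.922.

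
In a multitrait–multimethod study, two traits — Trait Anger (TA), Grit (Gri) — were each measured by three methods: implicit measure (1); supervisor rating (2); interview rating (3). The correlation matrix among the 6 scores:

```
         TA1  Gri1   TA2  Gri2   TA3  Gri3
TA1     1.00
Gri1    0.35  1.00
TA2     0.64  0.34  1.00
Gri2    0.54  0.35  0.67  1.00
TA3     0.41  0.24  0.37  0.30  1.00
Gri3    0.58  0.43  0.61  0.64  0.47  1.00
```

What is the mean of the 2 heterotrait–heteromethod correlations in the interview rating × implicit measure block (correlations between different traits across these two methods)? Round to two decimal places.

0.41

HTHM values (method 3 × method 1): 0.24, 0.58; mean = 0.82/2 = 0.41.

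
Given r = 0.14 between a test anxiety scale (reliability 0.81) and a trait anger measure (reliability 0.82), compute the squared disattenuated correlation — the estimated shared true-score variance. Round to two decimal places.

Disattenuated r = 0.14 / √(0.81 × 0.82) = 0.14 / 0.8150 = 0.1718.
Shared true-score variance = 0.1718² = 0.0295 ≈ 0.03.

0.03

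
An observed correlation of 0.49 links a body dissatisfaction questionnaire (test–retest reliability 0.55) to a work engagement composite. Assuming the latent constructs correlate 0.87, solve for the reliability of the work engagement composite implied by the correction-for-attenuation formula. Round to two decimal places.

0.58

r_true = r_obs / √(r_xx · r_yy) ⇒ 0.87 = 0.49 / √(0.55 · r_yy).
√(0.55 · r_yy) = 0.49 / 0.87 = 0.5632; 0.55 · r_yy = 0.3172; r_yy = 0.3172 / 0.55 ≈ 0.58.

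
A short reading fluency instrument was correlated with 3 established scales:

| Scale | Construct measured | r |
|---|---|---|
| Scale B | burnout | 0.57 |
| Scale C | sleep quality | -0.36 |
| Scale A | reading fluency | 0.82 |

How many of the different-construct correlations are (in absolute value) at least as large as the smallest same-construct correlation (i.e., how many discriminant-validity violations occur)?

0

Convergent (same construct = reading fluency): Scale A.
Smallest convergent = 0.82. Discriminant |r|: 0.57, 0.36; count ≥ 0.82 → 0.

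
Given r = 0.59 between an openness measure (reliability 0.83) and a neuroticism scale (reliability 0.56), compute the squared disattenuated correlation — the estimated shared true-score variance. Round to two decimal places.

Disattenuated r = 0.59 / √(0.83 × 0.56) = 0.59 / 0.6818 = 0.8654.
Shared true-score variance = 0.8654² = 0.7489 ≈ 0.75.

0.75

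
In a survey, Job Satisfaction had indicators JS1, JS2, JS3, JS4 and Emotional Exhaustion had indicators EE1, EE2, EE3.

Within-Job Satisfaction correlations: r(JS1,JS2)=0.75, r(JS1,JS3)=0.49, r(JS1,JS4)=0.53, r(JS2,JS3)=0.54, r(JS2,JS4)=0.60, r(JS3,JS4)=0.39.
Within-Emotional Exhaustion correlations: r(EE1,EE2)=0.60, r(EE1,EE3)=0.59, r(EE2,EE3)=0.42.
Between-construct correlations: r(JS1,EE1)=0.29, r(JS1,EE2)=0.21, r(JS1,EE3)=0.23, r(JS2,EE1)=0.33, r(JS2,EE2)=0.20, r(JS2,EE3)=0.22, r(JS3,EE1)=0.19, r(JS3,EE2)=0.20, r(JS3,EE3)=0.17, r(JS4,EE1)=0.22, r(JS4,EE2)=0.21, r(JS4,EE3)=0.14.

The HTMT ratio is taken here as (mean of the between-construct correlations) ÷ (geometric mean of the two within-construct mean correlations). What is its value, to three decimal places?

0.400

Between-construct mean = 2.61/12 = 0.2175.
Mean within-JS = 3.30/6 = 0.5500; mean within-EE = 1.61/3 = 0.5367.
Geometric mean = √(0.5500 × 0.5367) = 0.5433.
HTMT = 0.2175 / 0.5433 = 0.400.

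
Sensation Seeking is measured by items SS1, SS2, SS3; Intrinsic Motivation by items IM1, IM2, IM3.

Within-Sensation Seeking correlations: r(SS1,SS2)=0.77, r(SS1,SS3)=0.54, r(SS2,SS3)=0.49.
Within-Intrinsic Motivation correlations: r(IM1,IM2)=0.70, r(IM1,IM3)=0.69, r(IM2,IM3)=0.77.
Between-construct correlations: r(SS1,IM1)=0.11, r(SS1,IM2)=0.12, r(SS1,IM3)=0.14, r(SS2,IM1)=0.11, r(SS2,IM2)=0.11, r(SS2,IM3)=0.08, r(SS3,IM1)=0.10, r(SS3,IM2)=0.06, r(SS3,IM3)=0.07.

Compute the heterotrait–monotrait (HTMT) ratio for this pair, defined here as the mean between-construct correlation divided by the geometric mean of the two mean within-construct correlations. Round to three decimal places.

0.152

Mean between = 0.90/9 = 0.1000.
Mean within-SS = 1.80/3 = 0.6000; mean within-IM = 2.16/3 = 0.7200.
Geometric mean = √(0.6000 × 0.7200) = 0.6573.
HTMT = 0.1000 / 0.6573 = 0.152.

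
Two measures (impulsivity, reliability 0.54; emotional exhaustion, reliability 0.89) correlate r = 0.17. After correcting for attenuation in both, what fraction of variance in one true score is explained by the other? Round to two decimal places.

0.06

Disattenuated r = 0.17 / √(0.54 × 0.89) = 0.17 / 0.6933 = 0.2452.
Shared true-score variance = 0.2452² = 0.0601 ≈ 0.06.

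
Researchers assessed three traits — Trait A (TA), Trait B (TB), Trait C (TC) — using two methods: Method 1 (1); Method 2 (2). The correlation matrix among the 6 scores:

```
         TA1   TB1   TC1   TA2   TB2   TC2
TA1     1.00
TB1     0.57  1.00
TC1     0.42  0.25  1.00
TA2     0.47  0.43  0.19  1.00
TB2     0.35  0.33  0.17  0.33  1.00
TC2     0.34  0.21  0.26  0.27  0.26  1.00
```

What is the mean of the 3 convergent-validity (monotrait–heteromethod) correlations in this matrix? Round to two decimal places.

0.35

Convergent values: 0.47, 0.33, 0.26; mean = 1.06/3 = 0.35.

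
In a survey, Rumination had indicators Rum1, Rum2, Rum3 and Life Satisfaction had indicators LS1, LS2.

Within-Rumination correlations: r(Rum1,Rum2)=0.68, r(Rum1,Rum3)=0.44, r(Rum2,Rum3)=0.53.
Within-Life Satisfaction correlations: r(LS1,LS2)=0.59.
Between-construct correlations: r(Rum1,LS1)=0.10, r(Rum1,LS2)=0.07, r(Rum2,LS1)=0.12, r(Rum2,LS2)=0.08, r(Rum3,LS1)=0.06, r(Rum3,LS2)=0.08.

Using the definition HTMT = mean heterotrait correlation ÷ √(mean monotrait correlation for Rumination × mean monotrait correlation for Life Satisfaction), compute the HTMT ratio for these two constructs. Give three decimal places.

Between-construct mean = 0.51/6 = 0.0850.
Mean within-Rum = 1.65/3 = 0.5500; mean within-LS = 0.59/1 = 0.5900.
Geometric mean = √(0.5500 × 0.5900) = 0.5696.
HTMT = 0.0850 / 0.5696 = 0.149.

0.149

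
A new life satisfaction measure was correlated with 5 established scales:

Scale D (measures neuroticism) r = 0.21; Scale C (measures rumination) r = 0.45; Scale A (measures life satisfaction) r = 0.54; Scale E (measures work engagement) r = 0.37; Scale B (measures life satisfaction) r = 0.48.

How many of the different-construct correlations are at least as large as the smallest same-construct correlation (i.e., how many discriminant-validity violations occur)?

Convergent (same construct = life satisfaction): Scale A, Scale B.
Smallest convergent = 0.48. Discriminant values: 0.21, 0.45, 0.37; count ≥ 0.48 → 0.

0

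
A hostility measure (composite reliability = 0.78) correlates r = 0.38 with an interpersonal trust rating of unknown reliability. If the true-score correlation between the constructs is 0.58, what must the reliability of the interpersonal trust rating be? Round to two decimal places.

r_true = r_obs / √(r_xx · r_yy) ⇒ 0.58 = 0.38 / √(0.78 · r_yy).
√(0.78 · r_yy) = 0.38 / 0.58 = 0.6552; 0.78 · r_yy = 0.4293; r_yy = 0.4293 / 0.78 ≈ 0.55.

0.55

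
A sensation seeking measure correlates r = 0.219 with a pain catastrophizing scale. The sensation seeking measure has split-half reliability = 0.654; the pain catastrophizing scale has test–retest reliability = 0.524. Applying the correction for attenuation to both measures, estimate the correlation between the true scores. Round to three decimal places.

r_true = r_obs / √(r_xx · r_yy) = 0.219 / √(0.654 × 0.524) = 0.219 / √0.342696 = 0.219 / 0.5854 ≈ 0.374.

0.374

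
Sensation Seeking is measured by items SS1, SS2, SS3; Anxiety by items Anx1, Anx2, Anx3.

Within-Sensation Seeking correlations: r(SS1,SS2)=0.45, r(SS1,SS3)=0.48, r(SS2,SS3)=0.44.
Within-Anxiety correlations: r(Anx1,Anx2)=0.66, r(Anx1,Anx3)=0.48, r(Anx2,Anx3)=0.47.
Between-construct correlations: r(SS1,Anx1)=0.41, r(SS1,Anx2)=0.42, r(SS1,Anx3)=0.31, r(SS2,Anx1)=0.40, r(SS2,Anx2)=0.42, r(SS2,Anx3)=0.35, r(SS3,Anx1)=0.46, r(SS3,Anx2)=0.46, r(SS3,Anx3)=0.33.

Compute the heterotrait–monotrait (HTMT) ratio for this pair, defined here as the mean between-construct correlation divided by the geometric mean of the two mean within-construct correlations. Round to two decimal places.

Between-construct mean = 3.56/9 = 0.3956.
Mean within-SS = 1.37/3 = 0.4567; mean within-Anx = 1.61/3 = 0.5367.
Geometric mean = √(0.4567 × 0.5367) = 0.4951.
HTMT = 0.3956 / 0.4951 = 0.80.

0.80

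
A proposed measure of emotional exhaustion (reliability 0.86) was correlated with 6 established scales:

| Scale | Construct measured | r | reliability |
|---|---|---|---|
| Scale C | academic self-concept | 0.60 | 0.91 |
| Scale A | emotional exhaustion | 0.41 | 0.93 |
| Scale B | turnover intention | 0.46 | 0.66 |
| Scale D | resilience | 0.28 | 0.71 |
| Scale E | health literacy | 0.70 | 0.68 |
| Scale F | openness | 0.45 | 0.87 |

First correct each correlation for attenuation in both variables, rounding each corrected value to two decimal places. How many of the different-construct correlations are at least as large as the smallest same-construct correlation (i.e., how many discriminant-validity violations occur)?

Disattenuated r (r / √(r_scale · r_new)):
  Scale C (disc): 0.60 / √(0.91·0.86) = 0.68
  Scale A (conv): 0.41 / √(0.93·0.86) = 0.46
  Scale B (disc): 0.46 / √(0.66·0.86) = 0.61
  Scale D (disc): 0.28 / √(0.71·0.86) = 0.36
  Scale E (disc): 0.70 / √(0.68·0.86) = 0.92
  Scale F (disc): 0.45 / √(0.87·0.86) = 0.52
Smallest convergent = 0.46. Discriminant values: 0.68, 0.61, 0.36, 0.92, 0.52; count ≥ 0.46 → 4.

4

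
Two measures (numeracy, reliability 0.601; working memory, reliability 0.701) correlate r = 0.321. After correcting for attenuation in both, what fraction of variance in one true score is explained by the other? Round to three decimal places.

Disattenuated r = 0.321 / √(0.601 × 0.701) = 0.321 / 0.6491 = 0.4945.
Shared true-score variance = 0.4945² = 0.2445 ≈ 0.245.

0.245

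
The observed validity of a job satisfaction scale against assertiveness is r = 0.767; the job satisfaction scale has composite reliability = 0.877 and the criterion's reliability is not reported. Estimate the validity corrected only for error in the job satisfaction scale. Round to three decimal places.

Single correction: r_c = r_obs / √r_xx = 0.767 / √0.877 = 0.767 / 0.9365 ≈ 0.819.

0.819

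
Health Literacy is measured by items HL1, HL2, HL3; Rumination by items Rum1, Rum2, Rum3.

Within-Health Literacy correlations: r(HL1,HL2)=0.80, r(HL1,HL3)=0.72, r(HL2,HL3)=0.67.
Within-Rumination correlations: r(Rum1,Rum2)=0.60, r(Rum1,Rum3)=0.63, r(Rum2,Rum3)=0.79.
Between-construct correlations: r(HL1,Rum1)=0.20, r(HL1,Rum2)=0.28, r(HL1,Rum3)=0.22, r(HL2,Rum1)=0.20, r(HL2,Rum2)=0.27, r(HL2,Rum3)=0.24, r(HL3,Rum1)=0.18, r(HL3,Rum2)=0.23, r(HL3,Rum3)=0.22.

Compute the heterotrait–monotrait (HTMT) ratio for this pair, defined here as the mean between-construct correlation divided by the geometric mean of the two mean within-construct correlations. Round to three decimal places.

0.323

Mean heterotrait r = 2.04/9 = 0.2267.
Mean within-HL = 2.19/3 = 0.7300; mean within-Rum = 2.02/3 = 0.6733.
Geometric mean = √(0.7300 × 0.6733) = 0.7011.
HTMT = 0.2267 / 0.7011 = 0.323.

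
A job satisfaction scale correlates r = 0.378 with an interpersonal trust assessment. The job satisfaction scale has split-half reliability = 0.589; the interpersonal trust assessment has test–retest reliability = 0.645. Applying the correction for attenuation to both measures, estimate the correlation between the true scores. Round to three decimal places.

0.613

r_true = r_obs / √(r_xx · r_yy) = 0.378 / √(0.589 × 0.645) = 0.378 / √0.379905 = 0.378 / 0.6164 ≈ 0.613.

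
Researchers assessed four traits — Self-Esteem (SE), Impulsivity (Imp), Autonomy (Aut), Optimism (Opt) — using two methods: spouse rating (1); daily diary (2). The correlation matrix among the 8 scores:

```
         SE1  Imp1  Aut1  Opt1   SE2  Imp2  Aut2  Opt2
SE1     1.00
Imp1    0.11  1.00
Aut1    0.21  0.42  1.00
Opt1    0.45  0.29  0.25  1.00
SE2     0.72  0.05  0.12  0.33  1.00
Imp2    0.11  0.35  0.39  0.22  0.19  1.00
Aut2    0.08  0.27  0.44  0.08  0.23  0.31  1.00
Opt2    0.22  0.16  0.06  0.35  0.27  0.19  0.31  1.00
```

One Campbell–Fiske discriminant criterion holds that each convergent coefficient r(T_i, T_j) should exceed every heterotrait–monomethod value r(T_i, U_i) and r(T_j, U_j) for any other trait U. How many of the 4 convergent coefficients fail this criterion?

2

Checking each validity diagonal entry against its comparison values:
SE (methods 1·2): 0.72 vs {0.11, 0.19, 0.21, 0.23, 0.45, 0.27} → pass.
Imp (methods 1·2): 0.35 vs {0.11, 0.19, 0.42, 0.31, 0.29, 0.19} → fail.
Aut (methods 1·2): 0.44 vs {0.21, 0.23, 0.42, 0.31, 0.25, 0.31} → pass.
Opt (methods 1·2): 0.35 vs {0.45, 0.27, 0.29, 0.19, 0.25, 0.31} → fail.
2 of 4 fail.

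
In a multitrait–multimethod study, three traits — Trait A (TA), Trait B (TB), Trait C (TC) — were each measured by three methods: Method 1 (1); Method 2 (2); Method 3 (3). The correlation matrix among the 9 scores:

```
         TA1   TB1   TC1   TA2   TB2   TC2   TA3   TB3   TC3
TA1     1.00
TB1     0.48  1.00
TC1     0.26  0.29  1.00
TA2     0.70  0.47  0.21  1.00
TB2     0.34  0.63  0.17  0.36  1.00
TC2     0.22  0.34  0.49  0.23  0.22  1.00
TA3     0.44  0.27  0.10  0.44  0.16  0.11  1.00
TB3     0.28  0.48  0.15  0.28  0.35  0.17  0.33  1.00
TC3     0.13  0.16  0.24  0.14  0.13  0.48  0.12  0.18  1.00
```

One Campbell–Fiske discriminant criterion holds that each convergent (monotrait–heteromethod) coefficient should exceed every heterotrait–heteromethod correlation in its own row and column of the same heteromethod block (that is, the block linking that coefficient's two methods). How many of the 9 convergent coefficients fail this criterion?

0

Convergent coefficients and their comparison sets:
TA (methods 1·2): 0.70 vs {0.34, 0.47, 0.22, 0.21} → pass.
TA (methods 1·3): 0.44 vs {0.28, 0.27, 0.13, 0.10} → pass.
TA (methods 2·3): 0.44 vs {0.28, 0.16, 0.14, 0.11} → pass.
TB (methods 1·2): 0.63 vs {0.47, 0.34, 0.34, 0.17} → pass.
TB (methods 1·3): 0.48 vs {0.27, 0.28, 0.16, 0.15} → pass.
TB (methods 2·3): 0.35 vs {0.16, 0.28, 0.13, 0.17} → pass.
TC (methods 1·2): 0.49 vs {0.21, 0.22, 0.17, 0.34} → pass.
TC (methods 1·3): 0.24 vs {0.10, 0.13, 0.15, 0.16} → pass.
TC (methods 2·3): 0.48 vs {0.11, 0.14, 0.17, 0.13} → pass.
0 of 9 fail.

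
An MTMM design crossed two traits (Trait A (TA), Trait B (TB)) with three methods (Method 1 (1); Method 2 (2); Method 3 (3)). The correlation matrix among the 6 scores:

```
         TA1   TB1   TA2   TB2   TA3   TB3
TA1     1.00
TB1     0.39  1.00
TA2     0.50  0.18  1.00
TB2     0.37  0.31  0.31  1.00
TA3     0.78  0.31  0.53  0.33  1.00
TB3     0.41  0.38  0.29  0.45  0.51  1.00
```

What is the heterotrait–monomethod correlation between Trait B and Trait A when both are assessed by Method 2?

Different traits, same method: r(TB2, TA2) = 0.31.

0.31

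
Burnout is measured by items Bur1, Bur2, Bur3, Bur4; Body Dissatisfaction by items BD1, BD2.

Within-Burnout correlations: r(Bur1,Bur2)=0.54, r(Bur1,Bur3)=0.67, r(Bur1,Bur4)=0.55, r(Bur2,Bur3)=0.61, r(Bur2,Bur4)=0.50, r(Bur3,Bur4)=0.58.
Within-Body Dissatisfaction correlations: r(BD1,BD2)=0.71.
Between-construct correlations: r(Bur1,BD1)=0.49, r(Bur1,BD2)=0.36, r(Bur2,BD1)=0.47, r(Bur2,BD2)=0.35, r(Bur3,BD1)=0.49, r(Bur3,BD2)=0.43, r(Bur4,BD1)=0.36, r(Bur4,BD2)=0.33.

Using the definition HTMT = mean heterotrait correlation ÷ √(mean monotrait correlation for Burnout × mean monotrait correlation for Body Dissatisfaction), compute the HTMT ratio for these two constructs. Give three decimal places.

0.642

Mean heterotrait r = 3.28/8 = 0.4100.
Mean within-Bur = 3.45/6 = 0.5750; mean within-BD = 0.71/1 = 0.7100.
Geometric mean = √(0.5750 × 0.7100) = 0.6389.
HTMT = 0.4100 / 0.6389 = 0.642.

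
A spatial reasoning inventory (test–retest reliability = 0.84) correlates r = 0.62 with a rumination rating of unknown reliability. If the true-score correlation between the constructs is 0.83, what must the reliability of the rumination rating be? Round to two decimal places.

r_true = r_obs / √(r_xx · r_yy) ⇒ 0.83 = 0.62 / √(0.84 · r_yy).
√(0.84 · r_yy) = 0.62 / 0.83 = 0.7470; 0.84 · r_yy = 0.5580; r_yy = 0.5580 / 0.84 ≈ 0.66.

0.66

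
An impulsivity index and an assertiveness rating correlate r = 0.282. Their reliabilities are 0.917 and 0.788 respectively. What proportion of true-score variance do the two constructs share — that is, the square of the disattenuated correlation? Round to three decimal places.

0.110

Disattenuated r = 0.282 / √(0.917 × 0.788) = 0.282 / 0.8501 = 0.3317.
Shared true-score variance = 0.3317² = 0.1100 ≈ 0.110.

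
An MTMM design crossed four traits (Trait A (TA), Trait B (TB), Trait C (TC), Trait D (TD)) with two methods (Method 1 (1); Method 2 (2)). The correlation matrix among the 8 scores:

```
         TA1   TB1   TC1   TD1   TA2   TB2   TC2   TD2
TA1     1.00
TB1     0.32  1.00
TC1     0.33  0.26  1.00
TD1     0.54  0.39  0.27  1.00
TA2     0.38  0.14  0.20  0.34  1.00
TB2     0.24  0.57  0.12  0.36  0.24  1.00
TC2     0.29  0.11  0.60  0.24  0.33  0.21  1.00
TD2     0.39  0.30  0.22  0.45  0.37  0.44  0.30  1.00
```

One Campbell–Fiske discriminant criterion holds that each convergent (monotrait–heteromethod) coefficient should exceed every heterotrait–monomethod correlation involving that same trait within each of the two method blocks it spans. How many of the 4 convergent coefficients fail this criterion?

Checking each validity diagonal entry against its comparison values:
TA (methods 1·2): 0.38 vs {0.32, 0.24, 0.33, 0.33, 0.54, 0.37} → fail.
TB (methods 1·2): 0.57 vs {0.32, 0.24, 0.26, 0.21, 0.39, 0.44} → pass.
TC (methods 1·2): 0.60 vs {0.33, 0.33, 0.26, 0.21, 0.27, 0.30} → pass.
TD (methods 1·2): 0.45 vs {0.54, 0.37, 0.39, 0.44, 0.27, 0.30} → fail.
2 of 4 fail.

2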